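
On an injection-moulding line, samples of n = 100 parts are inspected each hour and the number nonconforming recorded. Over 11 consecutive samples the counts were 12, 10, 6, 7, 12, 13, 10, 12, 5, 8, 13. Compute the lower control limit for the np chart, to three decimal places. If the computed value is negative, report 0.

0.891

p̄ = Σdᵢ / (k·n) = 108 / (11 × 100) = 0.09818
LCL = np̄ − 3·√(np̄(1−p̄)) = 9.8182 − 3 × 2.9756 = 0.8914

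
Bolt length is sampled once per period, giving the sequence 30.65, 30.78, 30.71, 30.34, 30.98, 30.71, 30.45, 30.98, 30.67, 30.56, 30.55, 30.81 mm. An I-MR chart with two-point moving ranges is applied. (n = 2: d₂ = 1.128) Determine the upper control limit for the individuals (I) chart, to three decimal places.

31.398

X̄ = (30.65 + 30.78 + 30.71 + 30.34 + 30.98 + 30.71 + 30.45 + 30.98 + 30.67 + 30.56 + 30.55 + 30.81) / 12 = 30.6825
Moving ranges: 0.13, 0.07, 0.37, 0.64, 0.27, 0.26, 0.53, 0.31, 0.11, 0.01, 0.26; M̄R̄ = 2.9600 / 11 = 0.2691
UCL = X̄ + 3·M̄R̄/d₂ = 30.6825 + 3 × 0.2691 / 1.128 = 31.3982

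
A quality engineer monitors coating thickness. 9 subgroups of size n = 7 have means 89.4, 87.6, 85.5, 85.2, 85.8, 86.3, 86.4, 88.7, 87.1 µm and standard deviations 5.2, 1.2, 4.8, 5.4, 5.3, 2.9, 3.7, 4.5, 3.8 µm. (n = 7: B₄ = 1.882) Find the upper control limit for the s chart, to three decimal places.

s̄ = (5.2 + 1.2 + 4.8 + 5.4 + 5.3 + 2.9 + 3.7 + 4.5 + 3.8) / 9 = 4.0889
UCL_s = B₄·s̄ = 1.882 × 4.0889 = 7.6953

7.695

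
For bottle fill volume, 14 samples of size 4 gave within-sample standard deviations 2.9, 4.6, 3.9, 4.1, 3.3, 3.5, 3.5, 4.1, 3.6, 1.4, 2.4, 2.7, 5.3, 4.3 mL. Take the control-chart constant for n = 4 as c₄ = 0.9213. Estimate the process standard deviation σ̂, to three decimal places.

s̄ = (2.9 + 4.6 + 3.9 + 4.1 + 3.3 + 3.5 + 3.5 + 4.1 + 3.6 + 1.4 + 2.4 + 2.7 + 5.3 + 4.3) / 14 = 3.5429
σ̂ = s̄ / c₄ = 3.5429 / 0.9213 = 3.8455

3.845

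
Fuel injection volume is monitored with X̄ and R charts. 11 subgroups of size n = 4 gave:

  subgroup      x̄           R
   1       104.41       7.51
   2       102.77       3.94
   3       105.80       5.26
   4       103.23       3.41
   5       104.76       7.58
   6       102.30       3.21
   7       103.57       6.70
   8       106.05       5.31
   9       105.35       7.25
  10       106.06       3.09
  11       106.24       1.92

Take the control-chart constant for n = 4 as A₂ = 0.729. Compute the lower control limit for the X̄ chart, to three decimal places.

100.938

X̄̄ = (104.41 + 102.77 + 105.80 + 103.23 + 104.76 + 102.30 + 103.57 + 106.05 + 105.35 + 106.06 + 106.24) / 11 = 1150.5400 / 11 = 104.5945
R̄ = (7.51 + 3.94 + 5.26 + 3.41 + 7.58 + 3.21 + 6.70 + 5.31 + 7.25 + 3.09 + 1.92) / 11 = 55.1800 / 11 = 5.0164
LCL = X̄̄ − A₂·R̄ = 104.5945 − 0.729 × 5.0164 = 100.9376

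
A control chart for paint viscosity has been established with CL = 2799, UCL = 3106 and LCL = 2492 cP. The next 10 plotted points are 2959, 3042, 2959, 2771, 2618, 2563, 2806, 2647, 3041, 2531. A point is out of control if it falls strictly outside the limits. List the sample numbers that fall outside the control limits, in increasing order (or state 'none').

none

All 10 points lie within [2492, 3106].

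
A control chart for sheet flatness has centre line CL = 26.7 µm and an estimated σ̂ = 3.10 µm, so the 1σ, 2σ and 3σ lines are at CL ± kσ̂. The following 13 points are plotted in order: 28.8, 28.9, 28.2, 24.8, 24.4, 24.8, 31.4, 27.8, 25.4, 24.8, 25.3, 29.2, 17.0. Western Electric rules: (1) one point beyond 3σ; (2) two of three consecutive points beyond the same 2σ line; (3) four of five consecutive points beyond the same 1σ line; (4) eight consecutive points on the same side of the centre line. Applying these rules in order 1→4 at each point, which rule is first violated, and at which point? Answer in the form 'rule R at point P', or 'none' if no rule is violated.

Zone of each point (C = within 1σ̂, B = 1σ̂–2σ̂, A = 2σ̂–3σ̂, * = beyond 3σ̂; sign = side of CL): 1:+C, 2:+C, 3:+C, 4:-C, 5:-C, 6:-C, 7:+B, 8:+C, 9:-C, 10:-C, 11:-C, 12:+C, 13:-*
Rule 1 (one point beyond the 3σ limits) is satisfied at point 13.

rule 1 at point 13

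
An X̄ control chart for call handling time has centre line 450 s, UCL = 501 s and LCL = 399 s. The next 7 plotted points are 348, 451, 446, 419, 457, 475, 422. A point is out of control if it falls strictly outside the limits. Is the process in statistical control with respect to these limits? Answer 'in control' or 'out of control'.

Compare each point to [399, 501]: sample 1 = 348 < LCL.

out of control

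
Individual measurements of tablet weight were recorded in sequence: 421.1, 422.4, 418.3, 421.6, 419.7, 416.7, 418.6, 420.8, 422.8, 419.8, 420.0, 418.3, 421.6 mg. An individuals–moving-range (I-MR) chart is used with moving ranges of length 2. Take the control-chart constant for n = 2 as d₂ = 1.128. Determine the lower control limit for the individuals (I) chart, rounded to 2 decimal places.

413.95

X̄ = (421.1 + 422.4 + 418.3 + 421.6 + 419.7 + 416.7 + 418.6 + 420.8 + 422.8 + 419.8 + 420.0 + 418.3 + 421.6) / 13 = 420.1308
Moving ranges: 1.3, 4.1, 3.3, 1.9, 3.0, 1.9, 2.2, 2.0, 3.0, 0.2, 1.7, 3.3; M̄R̄ = 27.9000 / 12 = 2.3250
LCL = X̄ − 3·M̄R̄/d₂ = 420.1308 − 3 × 2.3250 / 1.128 = 413.9473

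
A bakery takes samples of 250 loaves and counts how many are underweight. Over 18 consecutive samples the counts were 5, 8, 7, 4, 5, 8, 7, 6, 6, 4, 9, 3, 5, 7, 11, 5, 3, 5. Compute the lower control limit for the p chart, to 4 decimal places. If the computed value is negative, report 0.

0.0000

p̄ = Σdᵢ / (k·n) = 108 / (18 × 250) = 0.02400
LCL = p̄ − 3·√(p̄(1−p̄)/n) = 0.02400 − 3 × 0.00968 = -0.00504 → 0 (negative, so LCL = 0)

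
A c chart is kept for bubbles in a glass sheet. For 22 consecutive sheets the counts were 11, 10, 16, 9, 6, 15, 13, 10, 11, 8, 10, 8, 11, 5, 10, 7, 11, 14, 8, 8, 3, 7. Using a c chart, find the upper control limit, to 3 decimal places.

c̄ = (11 + 10 + 16 + 9 + 6 + 15 + 13 + 10 + 11 + 8 + 10 + 8 + 11 + 5 + 10 + 7 + 11 + 14 + 8 + 8 + 3 + 7) / 22 = 211 / 22 = 9.5909
UCL = c̄ + 3√c̄ = 9.5909 + 3 × √9.5909 = 9.5909 + 3 × 3.0969 = 18.8817

18.882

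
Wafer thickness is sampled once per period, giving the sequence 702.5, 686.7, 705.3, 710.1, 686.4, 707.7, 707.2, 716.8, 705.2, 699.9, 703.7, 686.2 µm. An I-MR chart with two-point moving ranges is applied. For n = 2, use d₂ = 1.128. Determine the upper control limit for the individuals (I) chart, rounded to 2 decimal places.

733.51

X̄ = (702.5 + 686.7 + 705.3 + 710.1 + 686.4 + 707.7 + 707.2 + 716.8 + 705.2 + 699.9 + 703.7 + 686.2) / 12 = 701.4750
Moving ranges: 15.8, 18.6, 4.8, 23.7, 21.3, 0.5, 9.6, 11.6, 5.3, 3.8, 17.5; M̄R̄ = 132.5000 / 11 = 12.0455
UCL = X̄ + 3·M̄R̄/d₂ = 701.4750 + 3 × 12.0455 / 1.128 = 733.5108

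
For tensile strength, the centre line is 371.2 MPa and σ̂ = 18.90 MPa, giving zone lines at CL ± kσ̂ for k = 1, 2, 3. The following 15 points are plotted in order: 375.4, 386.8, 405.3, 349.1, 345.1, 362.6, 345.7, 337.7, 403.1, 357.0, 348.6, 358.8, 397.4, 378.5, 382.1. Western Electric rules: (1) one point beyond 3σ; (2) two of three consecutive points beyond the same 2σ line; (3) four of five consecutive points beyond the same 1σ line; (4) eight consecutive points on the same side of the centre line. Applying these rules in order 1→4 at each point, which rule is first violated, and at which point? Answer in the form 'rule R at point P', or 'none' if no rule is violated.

rule 3 at point 8

Zone of each point (C = within 1σ̂, B = 1σ̂–2σ̂, A = 2σ̂–3σ̂, * = beyond 3σ̂; sign = side of CL): 1:+C, 2:+C, 3:+B, 4:-B, 5:-B, 6:-C, 7:-B, 8:-B, 9:+B, 10:-C, 11:-B, 12:-C, 13:+B, 14:+C, 15:+C
Rule 3 (four of five consecutive points beyond the same 1σ limit) is satisfied at point 8.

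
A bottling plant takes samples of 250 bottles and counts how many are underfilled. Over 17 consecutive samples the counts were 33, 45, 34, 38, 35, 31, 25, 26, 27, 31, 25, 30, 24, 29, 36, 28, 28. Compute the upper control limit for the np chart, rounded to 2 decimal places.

46.49

p̄ = Σdᵢ / (k·n) = 525 / (17 × 250) = 0.12353
UCL = np̄ + 3·√(np̄(1−p̄)) = 30.8824 + 3 × √(30.8824×0.87647) = 30.8824 + 3 × 5.2026 = 46.4903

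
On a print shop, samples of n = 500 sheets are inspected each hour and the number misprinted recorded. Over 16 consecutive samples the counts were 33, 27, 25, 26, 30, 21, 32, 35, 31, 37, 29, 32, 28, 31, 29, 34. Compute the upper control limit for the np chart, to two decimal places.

p̄ = Σdᵢ / (k·n) = 480 / (16 × 500) = 0.06000
UCL = np̄ + 3·√(np̄(1−p̄)) = 30.0000 + 3 × √(30.0000×0.94000) = 30.0000 + 3 × 5.3104 = 45.9311

45.93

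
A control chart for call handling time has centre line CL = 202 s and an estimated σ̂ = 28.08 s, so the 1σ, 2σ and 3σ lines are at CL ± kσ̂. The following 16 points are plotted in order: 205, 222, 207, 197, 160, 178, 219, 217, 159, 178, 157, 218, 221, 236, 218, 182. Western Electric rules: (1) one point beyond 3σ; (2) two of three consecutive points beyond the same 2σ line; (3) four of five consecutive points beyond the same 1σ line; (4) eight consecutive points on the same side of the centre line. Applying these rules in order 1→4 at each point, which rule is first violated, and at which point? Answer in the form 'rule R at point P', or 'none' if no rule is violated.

Zone of each point (C = within 1σ̂, B = 1σ̂–2σ̂, A = 2σ̂–3σ̂, * = beyond 3σ̂; sign = side of CL): 1:+C, 2:+C, 3:+C, 4:-C, 5:-B, 6:-C, 7:+C, 8:+C, 9:-B, 10:-C, 11:-B, 12:+C, 13:+C, 14:+B, 15:+C, 16:-C
No rule fires across all 16 points.

none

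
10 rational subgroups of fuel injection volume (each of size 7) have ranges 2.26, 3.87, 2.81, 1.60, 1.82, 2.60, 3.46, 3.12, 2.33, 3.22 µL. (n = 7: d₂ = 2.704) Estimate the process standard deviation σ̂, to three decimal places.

R̄ = (2.26 + 3.87 + 2.81 + 1.60 + 1.82 + 2.60 + 3.46 + 3.12 + 2.33 + 3.22) / 10 = 2.7090
σ̂ = R̄ / d₂ = 2.7090 / 2.704 = 1.0018

1.002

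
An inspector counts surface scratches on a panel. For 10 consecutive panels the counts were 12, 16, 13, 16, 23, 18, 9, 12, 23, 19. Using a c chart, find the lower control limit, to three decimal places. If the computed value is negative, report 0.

4.063

c̄ = (12 + 16 + 13 + 16 + 23 + 18 + 9 + 12 + 23 + 19) / 10 = 161 / 10 = 16.1000
LCL = c̄ − 3√c̄ = 16.1000 − 3 × 4.0125 = 4.0626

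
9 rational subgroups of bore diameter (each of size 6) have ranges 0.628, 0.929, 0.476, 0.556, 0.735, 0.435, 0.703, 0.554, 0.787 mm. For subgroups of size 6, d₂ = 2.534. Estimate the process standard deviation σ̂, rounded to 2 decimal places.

0.25

R̄ = (0.628 + 0.929 + 0.476 + 0.556 + 0.735 + 0.435 + 0.703 + 0.554 + 0.787) / 9 = 0.6448
σ̂ = R̄ / d₂ = 0.6448 / 2.534 = 0.2545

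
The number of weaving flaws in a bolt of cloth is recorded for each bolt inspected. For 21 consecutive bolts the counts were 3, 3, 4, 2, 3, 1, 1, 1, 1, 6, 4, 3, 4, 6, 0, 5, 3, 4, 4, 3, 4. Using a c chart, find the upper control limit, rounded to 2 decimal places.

8.37

c̄ = (3 + 3 + 4 + 2 + 3 + 1 + 1 + 1 + 1 + 6 + 4 + 3 + 4 + 6 + 0 + 5 + 3 + 4 + 4 + 3 + 4) / 21 = 65 / 21 = 3.0952
UCL = c̄ + 3√c̄ = 3.0952 + 3 × √3.0952 = 3.0952 + 3 × 1.7593 = 8.3732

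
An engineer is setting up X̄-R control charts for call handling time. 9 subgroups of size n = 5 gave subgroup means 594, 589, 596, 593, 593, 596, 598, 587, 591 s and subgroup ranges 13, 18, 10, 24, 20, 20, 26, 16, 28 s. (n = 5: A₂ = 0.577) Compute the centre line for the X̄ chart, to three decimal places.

593.000

X̄̄ = (594 + 589 + 596 + 593 + 593 + 596 + 598 + 587 + 591) / 9 = 5337.0000 / 9 = 593.0000
CL = X̄̄ = 593.0000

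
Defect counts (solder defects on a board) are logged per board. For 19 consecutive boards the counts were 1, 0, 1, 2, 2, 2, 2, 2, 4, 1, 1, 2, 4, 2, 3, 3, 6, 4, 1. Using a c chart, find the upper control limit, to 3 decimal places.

c̄ = (1 + 0 + 1 + 2 + 2 + 2 + 2 + 2 + 4 + 1 + 1 + 2 + 4 + 2 + 3 + 3 + 6 + 4 + 1) / 19 = 43 / 19 = 2.2632
UCL = c̄ + 3√c̄ = 2.2632 + 3 × √2.2632 = 2.2632 + 3 × 1.5044 = 6.7763

6.776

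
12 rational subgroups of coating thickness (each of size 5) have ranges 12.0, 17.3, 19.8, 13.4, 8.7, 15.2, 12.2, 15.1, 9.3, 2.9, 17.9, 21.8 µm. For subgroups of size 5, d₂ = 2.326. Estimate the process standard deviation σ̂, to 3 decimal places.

R̄ = (12.0 + 17.3 + 19.8 + 13.4 + 8.7 + 15.2 + 12.2 + 15.1 + 9.3 + 2.9 + 17.9 + 21.8) / 12 = 13.8000
σ̂ = R̄ / d₂ = 13.8000 / 2.326 = 5.9329

5.933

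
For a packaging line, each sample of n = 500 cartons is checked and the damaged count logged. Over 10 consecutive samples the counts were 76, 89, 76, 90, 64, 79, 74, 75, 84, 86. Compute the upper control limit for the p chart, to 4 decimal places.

p̄ = Σdᵢ / (k·n) = 793 / (10 × 500) = 0.15860
UCL = p̄ + 3·√(p̄(1−p̄)/n) = 0.15860 + 3 × √(0.15860×0.84140/500) = 0.15860 + 3 × 0.01634 = 0.20761

0.2076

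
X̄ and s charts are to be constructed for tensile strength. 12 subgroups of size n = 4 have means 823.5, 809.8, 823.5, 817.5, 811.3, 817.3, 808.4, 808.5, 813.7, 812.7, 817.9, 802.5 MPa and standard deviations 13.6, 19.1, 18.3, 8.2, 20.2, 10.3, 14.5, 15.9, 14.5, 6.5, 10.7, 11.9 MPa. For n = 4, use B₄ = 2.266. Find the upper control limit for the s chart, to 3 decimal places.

30.912

s̄ = (13.6 + 19.1 + 18.3 + 8.2 + 20.2 + 10.3 + 14.5 + 15.9 + 14.5 + 6.5 + 10.7 + 11.9) / 12 = 13.6417
UCL_s = B₄·s̄ = 2.266 × 13.6417 = 30.9120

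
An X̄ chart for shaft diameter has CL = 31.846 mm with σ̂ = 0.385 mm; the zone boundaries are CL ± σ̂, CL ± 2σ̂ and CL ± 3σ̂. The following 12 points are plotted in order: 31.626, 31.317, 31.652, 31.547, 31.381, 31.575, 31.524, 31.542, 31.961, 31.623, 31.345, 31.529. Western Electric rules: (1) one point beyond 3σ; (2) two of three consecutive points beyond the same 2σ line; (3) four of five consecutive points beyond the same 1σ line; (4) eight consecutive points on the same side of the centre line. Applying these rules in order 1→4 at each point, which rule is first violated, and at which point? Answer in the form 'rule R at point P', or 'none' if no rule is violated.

rule 4 at point 8

Zone of each point (C = within 1σ̂, B = 1σ̂–2σ̂, A = 2σ̂–3σ̂, * = beyond 3σ̂; sign = side of CL): 1:-C, 2:-B, 3:-C, 4:-C, 5:-B, 6:-C, 7:-C, 8:-C, 9:+C, 10:-C, 11:-B, 12:-C
Rule 4 (eight consecutive points on the same side of the centre line) is satisfied at point 8.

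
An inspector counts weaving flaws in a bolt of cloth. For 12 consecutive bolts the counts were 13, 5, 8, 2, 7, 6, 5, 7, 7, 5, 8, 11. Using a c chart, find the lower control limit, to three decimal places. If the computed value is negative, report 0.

c̄ = (13 + 5 + 8 + 2 + 7 + 6 + 5 + 7 + 7 + 5 + 8 + 11) / 12 = 84 / 12 = 7.0000
LCL = c̄ − 3√c̄ = 7.0000 − 3 × 2.6458 = -0.9373 → 0 (cannot be negative)

0.000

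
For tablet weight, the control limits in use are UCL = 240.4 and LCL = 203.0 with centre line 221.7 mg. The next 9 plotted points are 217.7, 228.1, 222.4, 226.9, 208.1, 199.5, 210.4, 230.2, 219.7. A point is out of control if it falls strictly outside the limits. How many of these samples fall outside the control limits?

Compare each point to [203.0, 240.4]: sample 6 = 199.5 < LCL.

1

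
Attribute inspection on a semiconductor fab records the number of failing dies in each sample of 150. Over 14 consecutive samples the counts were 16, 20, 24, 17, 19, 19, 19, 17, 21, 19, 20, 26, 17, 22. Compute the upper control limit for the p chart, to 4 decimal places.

0.2142

p̄ = Σdᵢ / (k·n) = 276 / (14 × 150) = 0.13143
UCL = p̄ + 3·√(p̄(1−p̄)/n) = 0.13143 + 3 × √(0.13143×0.86857/150) = 0.13143 + 3 × 0.02759 = 0.21419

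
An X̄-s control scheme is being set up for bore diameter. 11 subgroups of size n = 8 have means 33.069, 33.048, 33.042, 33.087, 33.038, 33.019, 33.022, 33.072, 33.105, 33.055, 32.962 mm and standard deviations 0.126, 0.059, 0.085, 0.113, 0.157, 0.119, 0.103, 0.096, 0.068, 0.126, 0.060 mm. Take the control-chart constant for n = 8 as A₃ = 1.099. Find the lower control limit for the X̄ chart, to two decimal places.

X̄̄ = (33.069 + 33.048 + 33.042 + 33.087 + 33.038 + 33.019 + 33.022 + 33.072 + 33.105 + 33.055 + 32.962) / 11 = 33.0472
s̄ = (0.126 + 0.059 + 0.085 + 0.113 + 0.157 + 0.119 + 0.103 + 0.096 + 0.068 + 0.126 + 0.060) / 11 = 0.1011
LCL = X̄̄ − A₃·s̄ = 33.0472 − 1.099 × 0.1011 = 32.9361

32.94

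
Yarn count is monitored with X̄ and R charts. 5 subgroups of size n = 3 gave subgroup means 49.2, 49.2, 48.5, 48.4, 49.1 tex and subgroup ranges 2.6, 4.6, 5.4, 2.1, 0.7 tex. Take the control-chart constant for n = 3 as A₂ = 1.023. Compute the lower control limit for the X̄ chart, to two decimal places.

45.73

X̄̄ = (49.2 + 49.2 + 48.5 + 48.4 + 49.1) / 5 = 244.4000 / 5 = 48.8800
R̄ = (2.6 + 4.6 + 5.4 + 2.1 + 0.7) / 5 = 15.4000 / 5 = 3.0800
LCL = X̄̄ − A₂·R̄ = 48.8800 − 1.023 × 3.0800 = 45.7292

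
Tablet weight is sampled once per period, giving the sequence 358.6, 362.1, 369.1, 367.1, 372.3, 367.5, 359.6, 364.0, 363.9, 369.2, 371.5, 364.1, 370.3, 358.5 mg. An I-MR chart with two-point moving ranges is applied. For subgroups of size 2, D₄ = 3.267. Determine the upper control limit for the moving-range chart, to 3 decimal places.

17.064

Moving ranges: 3.5, 7.0, 2.0, 5.2, 4.8, 7.9, 4.4, 0.1, 5.3, 2.3, 7.4, 6.2, 11.8; M̄R̄ = 67.9000 / 13 = 5.2231
UCL_MR = D₄·M̄R̄ = 3.267 × 5.2231 = 17.0638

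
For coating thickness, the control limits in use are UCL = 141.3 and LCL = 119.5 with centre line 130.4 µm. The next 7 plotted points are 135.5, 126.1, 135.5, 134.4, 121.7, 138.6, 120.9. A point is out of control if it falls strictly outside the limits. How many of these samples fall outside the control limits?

0

All 7 points lie within [119.5, 141.3].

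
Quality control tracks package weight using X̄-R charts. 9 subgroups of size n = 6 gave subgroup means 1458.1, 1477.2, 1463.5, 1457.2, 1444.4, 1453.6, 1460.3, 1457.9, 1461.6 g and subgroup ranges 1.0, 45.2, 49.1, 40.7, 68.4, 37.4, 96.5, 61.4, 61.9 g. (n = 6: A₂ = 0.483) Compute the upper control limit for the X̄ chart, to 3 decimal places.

X̄̄ = (1458.1 + 1477.2 + 1463.5 + 1457.2 + 1444.4 + 1453.6 + 1460.3 + 1457.9 + 1461.6) / 9 = 13133.8000 / 9 = 1459.3111
R̄ = (1.0 + 45.2 + 49.1 + 40.7 + 68.4 + 37.4 + 96.5 + 61.4 + 61.9) / 9 = 461.6000 / 9 = 51.2889
UCL = X̄̄ + A₂·R̄ = 1459.3111 + 0.483 × 51.2889 = 1484.0836

1484.084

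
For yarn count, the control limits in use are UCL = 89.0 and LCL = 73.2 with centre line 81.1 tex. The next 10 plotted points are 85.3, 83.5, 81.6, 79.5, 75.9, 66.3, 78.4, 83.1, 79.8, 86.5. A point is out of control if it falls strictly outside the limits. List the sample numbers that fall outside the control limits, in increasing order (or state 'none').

6

Compare each point to [73.2, 89.0]: sample 6 = 66.3 < LCL.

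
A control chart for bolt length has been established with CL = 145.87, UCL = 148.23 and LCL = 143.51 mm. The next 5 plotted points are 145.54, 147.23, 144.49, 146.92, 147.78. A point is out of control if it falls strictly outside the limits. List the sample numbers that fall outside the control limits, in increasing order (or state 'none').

All 5 points lie within [143.51, 148.23].

none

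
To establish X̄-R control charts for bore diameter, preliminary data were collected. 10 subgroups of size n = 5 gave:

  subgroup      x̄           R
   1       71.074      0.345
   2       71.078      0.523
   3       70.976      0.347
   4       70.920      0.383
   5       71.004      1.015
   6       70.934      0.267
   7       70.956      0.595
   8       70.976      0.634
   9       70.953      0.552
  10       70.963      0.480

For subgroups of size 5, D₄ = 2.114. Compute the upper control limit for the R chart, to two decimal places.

1.09

R̄ = (0.345 + 0.523 + 0.347 + 0.383 + 1.015 + 0.267 + 0.595 + 0.634 + 0.552 + 0.480) / 10 = 5.1410 / 10 = 0.5141
UCL_R = D₄·R̄ = 2.114 × 0.5141 = 1.0868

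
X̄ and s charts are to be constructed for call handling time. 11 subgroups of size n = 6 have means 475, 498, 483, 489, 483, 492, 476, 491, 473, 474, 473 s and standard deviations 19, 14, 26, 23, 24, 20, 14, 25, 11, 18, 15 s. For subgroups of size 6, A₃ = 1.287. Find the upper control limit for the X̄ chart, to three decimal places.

506.908

X̄̄ = (475 + 498 + 483 + 489 + 483 + 492 + 476 + 491 + 473 + 474 + 473) / 11 = 482.4545
s̄ = (19 + 14 + 26 + 23 + 24 + 20 + 14 + 25 + 11 + 18 + 15) / 11 = 19.0000
UCL = X̄̄ + A₃·s̄ = 482.4545 + 1.287 × 19.0000 = 506.9075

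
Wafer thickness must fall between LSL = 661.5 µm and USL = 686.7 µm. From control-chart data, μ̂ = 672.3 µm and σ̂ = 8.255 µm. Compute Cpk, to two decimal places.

Cpu = (USL − μ̂) / (3σ̂) = (686.7 − 672.3) / (3 × 8.255) = 0.5815; Cpl = (μ̂ − LSL) / (3σ̂) = (672.3 − 661.5) / (3 × 8.255) = 0.4361; Cpk = min(Cpu, Cpl) = 0.4361

0.44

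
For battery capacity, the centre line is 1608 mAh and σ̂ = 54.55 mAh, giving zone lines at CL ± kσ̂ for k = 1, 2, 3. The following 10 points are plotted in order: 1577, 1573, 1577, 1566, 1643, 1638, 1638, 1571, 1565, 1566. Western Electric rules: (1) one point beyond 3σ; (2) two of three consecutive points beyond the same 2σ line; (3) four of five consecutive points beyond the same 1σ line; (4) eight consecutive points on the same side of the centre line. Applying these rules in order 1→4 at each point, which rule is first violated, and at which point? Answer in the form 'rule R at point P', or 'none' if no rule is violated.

Zone of each point (C = within 1σ̂, B = 1σ̂–2σ̂, A = 2σ̂–3σ̂, * = beyond 3σ̂; sign = side of CL): 1:-C, 2:-C, 3:-C, 4:-C, 5:+C, 6:+C, 7:+C, 8:-C, 9:-C, 10:-C
No rule fires across all 10 points.

none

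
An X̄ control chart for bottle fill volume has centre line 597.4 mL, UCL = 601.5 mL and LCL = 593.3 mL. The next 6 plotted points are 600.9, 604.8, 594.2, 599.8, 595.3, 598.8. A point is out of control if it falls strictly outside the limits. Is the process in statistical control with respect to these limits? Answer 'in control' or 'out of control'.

out of control

Compare each point to [593.3, 601.5]: sample 2 = 604.8 > UCL.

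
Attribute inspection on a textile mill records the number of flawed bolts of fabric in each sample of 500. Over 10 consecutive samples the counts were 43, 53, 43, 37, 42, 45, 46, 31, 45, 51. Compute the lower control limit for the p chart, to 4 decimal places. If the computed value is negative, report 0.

0.0493

p̄ = Σdᵢ / (k·n) = 436 / (10 × 500) = 0.08720
LCL = p̄ − 3·√(p̄(1−p̄)/n) = 0.08720 − 3 × 0.01262 = 0.04935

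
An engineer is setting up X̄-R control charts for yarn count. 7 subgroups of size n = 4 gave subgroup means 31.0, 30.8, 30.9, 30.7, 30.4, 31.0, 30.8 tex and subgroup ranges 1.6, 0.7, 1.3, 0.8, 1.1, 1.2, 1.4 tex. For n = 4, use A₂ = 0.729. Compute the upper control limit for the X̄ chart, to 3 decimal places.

X̄̄ = (31.0 + 30.8 + 30.9 + 30.7 + 30.4 + 31.0 + 30.8) / 7 = 215.6000 / 7 = 30.8000
R̄ = (1.6 + 0.7 + 1.3 + 0.8 + 1.1 + 1.2 + 1.4) / 7 = 8.1000 / 7 = 1.1571
UCL = X̄̄ + A₂·R̄ = 30.8000 + 0.729 × 1.1571 = 31.6436

31.644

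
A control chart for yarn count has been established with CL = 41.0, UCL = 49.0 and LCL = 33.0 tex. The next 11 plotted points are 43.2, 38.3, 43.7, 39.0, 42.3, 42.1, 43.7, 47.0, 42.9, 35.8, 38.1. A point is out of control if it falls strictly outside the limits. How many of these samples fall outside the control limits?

0

All 11 points lie within [33.0, 49.0].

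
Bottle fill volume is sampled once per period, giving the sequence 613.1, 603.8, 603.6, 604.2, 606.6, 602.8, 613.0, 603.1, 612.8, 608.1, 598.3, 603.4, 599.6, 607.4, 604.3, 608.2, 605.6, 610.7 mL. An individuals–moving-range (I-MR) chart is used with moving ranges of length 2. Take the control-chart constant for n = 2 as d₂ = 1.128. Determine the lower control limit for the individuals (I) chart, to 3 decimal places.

X̄ = (613.1 + 603.8 + 603.6 + 604.2 + 606.6 + 602.8 + 613.0 + 603.1 + 612.8 + 608.1 + 598.3 + 603.4 + 599.6 + 607.4 + 604.3 + 608.2 + 605.6 + 610.7) / 18 = 606.0333
Moving ranges: 9.3, 0.2, 0.6, 2.4, 3.8, 10.2, 9.9, 9.7, 4.7, 9.8, 5.1, 3.8, 7.8, 3.1, 3.9, 2.6, 5.1; M̄R̄ = 92.0000 / 17 = 5.4118
LCL = X̄ − 3·M̄R̄/d₂ = 606.0333 − 3 × 5.4118 / 1.128 = 591.6403

591.640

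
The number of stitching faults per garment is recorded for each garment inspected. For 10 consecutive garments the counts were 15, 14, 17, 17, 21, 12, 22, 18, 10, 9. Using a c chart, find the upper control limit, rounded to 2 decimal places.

c̄ = (15 + 14 + 17 + 17 + 21 + 12 + 22 + 18 + 10 + 9) / 10 = 155 / 10 = 15.5000
UCL = c̄ + 3√c̄ = 15.5000 + 3 × √15.5000 = 15.5000 + 3 × 3.9370 = 27.3110

27.31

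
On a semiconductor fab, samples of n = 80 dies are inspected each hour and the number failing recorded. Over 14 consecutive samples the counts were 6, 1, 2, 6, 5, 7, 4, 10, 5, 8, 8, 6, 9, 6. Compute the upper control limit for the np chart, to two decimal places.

12.96

p̄ = Σdᵢ / (k·n) = 83 / (14 × 80) = 0.07411
UCL = np̄ + 3·√(np̄(1−p̄)) = 5.9286 + 3 × √(5.9286×0.92589) = 5.9286 + 3 × 2.3429 = 12.9573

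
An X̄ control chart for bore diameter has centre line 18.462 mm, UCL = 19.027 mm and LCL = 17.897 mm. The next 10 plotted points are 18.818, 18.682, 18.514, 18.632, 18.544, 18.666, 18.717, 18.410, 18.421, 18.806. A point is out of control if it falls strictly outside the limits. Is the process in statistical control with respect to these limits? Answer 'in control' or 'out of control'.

in control

All 10 points lie within [17.897, 19.027].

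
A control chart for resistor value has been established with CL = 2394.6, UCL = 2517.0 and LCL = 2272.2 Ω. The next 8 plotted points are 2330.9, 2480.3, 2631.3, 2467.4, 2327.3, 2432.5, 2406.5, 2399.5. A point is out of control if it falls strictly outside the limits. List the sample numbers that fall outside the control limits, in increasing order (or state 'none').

Compare each point to [2272.2, 2517.0]: sample 3 = 2631.3 > UCL.

3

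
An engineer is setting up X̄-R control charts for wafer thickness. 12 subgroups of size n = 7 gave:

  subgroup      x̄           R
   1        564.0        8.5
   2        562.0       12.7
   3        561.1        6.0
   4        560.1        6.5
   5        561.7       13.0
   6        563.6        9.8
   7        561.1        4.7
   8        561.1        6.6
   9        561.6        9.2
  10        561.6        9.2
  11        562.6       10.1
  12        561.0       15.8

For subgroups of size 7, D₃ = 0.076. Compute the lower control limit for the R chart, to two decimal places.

R̄ = (8.5 + 12.7 + 6.0 + 6.5 + 13.0 + 9.8 + 4.7 + 6.6 + 9.2 + 9.2 + 10.1 + 15.8) / 12 = 112.1000 / 12 = 9.3417
LCL_R = D₃·R̄ = 0.076 × 9.3417 = 0.7100

0.71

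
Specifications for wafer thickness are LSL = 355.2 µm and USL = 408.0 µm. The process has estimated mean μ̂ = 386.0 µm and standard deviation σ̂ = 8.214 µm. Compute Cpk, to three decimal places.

0.893

Cpu = (USL − μ̂) / (3σ̂) = (408.0 − 386.0) / (3 × 8.214) = 0.8928; Cpl = (μ̂ − LSL) / (3σ̂) = (386.0 − 355.2) / (3 × 8.214) = 1.2499; Cpk = min(Cpu, Cpl) = 0.8928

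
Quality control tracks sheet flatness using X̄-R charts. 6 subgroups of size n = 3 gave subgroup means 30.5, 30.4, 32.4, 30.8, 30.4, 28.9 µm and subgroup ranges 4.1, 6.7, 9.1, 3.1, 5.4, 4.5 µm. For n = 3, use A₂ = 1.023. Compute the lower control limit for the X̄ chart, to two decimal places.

24.96

X̄̄ = (30.5 + 30.4 + 32.4 + 30.8 + 30.4 + 28.9) / 6 = 183.4000 / 6 = 30.5667
R̄ = (4.1 + 6.7 + 9.1 + 3.1 + 5.4 + 4.5) / 6 = 32.9000 / 6 = 5.4833
LCL = X̄̄ − A₂·R̄ = 30.5667 − 1.023 × 5.4833 = 24.9572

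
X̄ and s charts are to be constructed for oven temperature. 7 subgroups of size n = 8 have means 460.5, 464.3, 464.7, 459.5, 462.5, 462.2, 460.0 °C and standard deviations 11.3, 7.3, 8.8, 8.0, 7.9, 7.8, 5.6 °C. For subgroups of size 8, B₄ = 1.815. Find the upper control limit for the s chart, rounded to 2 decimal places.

s̄ = (11.3 + 7.3 + 8.8 + 8.0 + 7.9 + 7.8 + 5.6) / 7 = 8.1000
UCL_s = B₄·s̄ = 1.815 × 8.1000 = 14.7015

14.70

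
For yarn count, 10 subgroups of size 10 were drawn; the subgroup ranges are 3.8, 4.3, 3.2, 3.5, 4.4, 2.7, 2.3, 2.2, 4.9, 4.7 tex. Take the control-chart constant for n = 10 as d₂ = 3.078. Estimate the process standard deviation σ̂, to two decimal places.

1.17

R̄ = (3.8 + 4.3 + 3.2 + 3.5 + 4.4 + 2.7 + 2.3 + 2.2 + 4.9 + 4.7) / 10 = 3.6000
σ̂ = R̄ / d₂ = 3.6000 / 3.078 = 1.1696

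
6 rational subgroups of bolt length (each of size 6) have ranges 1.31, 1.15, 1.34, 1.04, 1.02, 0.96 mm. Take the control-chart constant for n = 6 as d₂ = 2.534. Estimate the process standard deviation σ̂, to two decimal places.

0.45

R̄ = (1.31 + 1.15 + 1.34 + 1.04 + 1.02 + 0.96) / 6 = 1.1367
σ̂ = R̄ / d₂ = 1.1367 / 2.534 = 0.4486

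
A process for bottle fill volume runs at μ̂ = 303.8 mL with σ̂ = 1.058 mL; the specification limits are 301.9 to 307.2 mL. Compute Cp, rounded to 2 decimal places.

0.83

Cp = (USL − LSL) / (6σ̂) = (307.2 − 301.9) / (6 × 1.058) = 5.3000 / 6.3480 = 0.8349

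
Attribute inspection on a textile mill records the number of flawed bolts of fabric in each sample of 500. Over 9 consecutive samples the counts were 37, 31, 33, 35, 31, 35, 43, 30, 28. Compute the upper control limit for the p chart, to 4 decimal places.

0.1010

p̄ = Σdᵢ / (k·n) = 303 / (9 × 500) = 0.06733
UCL = p̄ + 3·√(p̄(1−p̄)/n) = 0.06733 + 3 × √(0.06733×0.93267/500) = 0.06733 + 3 × 0.01121 = 0.10095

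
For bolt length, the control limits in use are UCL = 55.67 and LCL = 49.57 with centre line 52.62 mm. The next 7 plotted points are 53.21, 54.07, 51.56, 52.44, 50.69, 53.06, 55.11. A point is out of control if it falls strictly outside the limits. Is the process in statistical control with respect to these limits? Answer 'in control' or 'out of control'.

All 7 points lie within [49.57, 55.67].

in control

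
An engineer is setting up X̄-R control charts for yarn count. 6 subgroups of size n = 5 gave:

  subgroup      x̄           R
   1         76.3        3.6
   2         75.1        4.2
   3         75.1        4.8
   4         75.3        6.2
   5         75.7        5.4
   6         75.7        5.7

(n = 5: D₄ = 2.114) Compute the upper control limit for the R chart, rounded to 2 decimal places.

10.53

R̄ = (3.6 + 4.2 + 4.8 + 6.2 + 5.4 + 5.7) / 6 = 29.9000 / 6 = 4.9833
UCL_R = D₄·R̄ = 2.114 × 4.9833 = 10.5348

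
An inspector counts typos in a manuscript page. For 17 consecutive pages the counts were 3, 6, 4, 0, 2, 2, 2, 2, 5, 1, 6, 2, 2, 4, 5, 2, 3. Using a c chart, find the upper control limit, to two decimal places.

8.20

c̄ = (3 + 6 + 4 + 0 + 2 + 2 + 2 + 2 + 5 + 1 + 6 + 2 + 2 + 4 + 5 + 2 + 3) / 17 = 51 / 17 = 3.0000
UCL = c̄ + 3√c̄ = 3.0000 + 3 × √3.0000 = 3.0000 + 3 × 1.7321 = 8.1962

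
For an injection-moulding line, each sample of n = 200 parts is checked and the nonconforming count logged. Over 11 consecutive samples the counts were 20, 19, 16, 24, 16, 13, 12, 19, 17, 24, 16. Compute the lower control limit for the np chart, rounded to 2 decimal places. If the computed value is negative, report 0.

5.73

p̄ = Σdᵢ / (k·n) = 196 / (11 × 200) = 0.08909
LCL = np̄ − 3·√(np̄(1−p̄)) = 17.8182 − 3 × 4.0287 = 5.7320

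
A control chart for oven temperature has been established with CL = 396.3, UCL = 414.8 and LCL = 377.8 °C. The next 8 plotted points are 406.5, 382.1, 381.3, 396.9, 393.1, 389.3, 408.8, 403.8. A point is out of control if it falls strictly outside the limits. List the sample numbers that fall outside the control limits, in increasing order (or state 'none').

none

All 8 points lie within [377.8, 414.8].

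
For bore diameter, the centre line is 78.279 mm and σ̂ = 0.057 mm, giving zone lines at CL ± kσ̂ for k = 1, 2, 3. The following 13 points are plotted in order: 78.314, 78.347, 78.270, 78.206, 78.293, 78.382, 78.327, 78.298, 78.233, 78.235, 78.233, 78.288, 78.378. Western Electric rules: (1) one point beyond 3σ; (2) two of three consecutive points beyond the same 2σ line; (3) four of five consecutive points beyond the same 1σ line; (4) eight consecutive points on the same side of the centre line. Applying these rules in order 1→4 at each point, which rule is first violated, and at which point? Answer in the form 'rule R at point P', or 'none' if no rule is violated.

none

Zone of each point (C = within 1σ̂, B = 1σ̂–2σ̂, A = 2σ̂–3σ̂, * = beyond 3σ̂; sign = side of CL): 1:+C, 2:+B, 3:-C, 4:-B, 5:+C, 6:+B, 7:+C, 8:+C, 9:-C, 10:-C, 11:-C, 12:+C, 13:+B
No rule fires across all 13 points.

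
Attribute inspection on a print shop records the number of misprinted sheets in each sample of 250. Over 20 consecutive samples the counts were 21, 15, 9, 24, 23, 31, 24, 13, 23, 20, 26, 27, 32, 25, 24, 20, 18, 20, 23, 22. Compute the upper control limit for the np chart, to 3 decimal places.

35.438

p̄ = Σdᵢ / (k·n) = 440 / (20 × 250) = 0.08800
UCL = np̄ + 3·√(np̄(1−p̄)) = 22.0000 + 3 × √(22.0000×0.91200) = 22.0000 + 3 × 4.4793 = 35.4379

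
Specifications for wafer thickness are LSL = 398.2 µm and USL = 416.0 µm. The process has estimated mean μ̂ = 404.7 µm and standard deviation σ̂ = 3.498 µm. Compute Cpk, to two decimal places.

0.62

Cpu = (USL − μ̂) / (3σ̂) = (416.0 − 404.7) / (3 × 3.498) = 1.0768; Cpl = (μ̂ − LSL) / (3σ̂) = (404.7 − 398.2) / (3 × 3.498) = 0.6194; Cpk = min(Cpu, Cpl) = 0.6194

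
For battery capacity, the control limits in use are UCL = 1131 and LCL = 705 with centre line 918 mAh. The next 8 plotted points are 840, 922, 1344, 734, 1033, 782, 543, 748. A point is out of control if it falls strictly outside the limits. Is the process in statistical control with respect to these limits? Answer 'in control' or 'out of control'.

Compare each point to [705, 1131]: sample 3 = 1344 > UCL; sample 7 = 543 < LCL.

out of control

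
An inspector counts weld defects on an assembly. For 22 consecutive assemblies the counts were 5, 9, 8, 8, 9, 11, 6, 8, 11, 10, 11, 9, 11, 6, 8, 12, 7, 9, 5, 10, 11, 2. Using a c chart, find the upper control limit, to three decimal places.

17.178

c̄ = (5 + 9 + 8 + 8 + 9 + 11 + 6 + 8 + 11 + 10 + 11 + 9 + 11 + 6 + 8 + 12 + 7 + 9 + 5 + 10 + 11 + 2) / 22 = 186 / 22 = 8.4545
UCL = c̄ + 3√c̄ = 8.4545 + 3 × √8.4545 = 8.4545 + 3 × 2.9077 = 17.1776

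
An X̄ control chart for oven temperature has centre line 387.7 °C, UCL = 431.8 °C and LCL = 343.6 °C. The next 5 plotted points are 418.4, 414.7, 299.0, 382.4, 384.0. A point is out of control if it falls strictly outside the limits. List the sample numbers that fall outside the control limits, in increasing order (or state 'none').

3

Compare each point to [343.6, 431.8]: sample 3 = 299.0 < LCL.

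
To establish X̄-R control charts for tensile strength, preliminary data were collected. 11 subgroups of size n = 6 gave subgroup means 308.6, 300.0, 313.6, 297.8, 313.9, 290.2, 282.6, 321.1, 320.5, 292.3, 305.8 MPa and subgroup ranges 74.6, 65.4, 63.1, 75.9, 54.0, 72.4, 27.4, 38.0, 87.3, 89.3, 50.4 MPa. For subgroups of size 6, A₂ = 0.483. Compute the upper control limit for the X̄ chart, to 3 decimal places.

334.858

X̄̄ = (308.6 + 300.0 + 313.6 + 297.8 + 313.9 + 290.2 + 282.6 + 321.1 + 320.5 + 292.3 + 305.8) / 11 = 3346.4000 / 11 = 304.2182
R̄ = (74.6 + 65.4 + 63.1 + 75.9 + 54.0 + 72.4 + 27.4 + 38.0 + 87.3 + 89.3 + 50.4) / 11 = 697.8000 / 11 = 63.4364
UCL = X̄̄ + A₂·R̄ = 304.2182 + 0.483 × 63.4364 = 334.8579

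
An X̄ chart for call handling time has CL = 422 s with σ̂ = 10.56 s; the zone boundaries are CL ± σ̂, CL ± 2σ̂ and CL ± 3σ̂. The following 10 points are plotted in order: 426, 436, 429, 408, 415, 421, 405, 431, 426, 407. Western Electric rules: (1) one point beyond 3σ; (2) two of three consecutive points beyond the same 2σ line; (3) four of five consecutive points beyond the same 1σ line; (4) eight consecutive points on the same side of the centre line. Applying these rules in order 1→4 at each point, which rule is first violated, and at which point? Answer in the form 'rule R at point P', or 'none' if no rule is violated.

Zone of each point (C = within 1σ̂, B = 1σ̂–2σ̂, A = 2σ̂–3σ̂, * = beyond 3σ̂; sign = side of CL): 1:+C, 2:+B, 3:+C, 4:-B, 5:-C, 6:-C, 7:-B, 8:+C, 9:+C, 10:-B
No rule fires across all 10 points.

none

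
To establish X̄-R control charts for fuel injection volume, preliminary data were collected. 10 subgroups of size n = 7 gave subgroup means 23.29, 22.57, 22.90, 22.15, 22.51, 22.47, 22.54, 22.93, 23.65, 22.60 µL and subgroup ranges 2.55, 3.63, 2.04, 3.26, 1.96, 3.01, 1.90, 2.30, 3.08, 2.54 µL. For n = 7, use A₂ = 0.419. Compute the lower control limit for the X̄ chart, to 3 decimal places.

X̄̄ = (23.29 + 22.57 + 22.90 + 22.15 + 22.51 + 22.47 + 22.54 + 22.93 + 23.65 + 22.60) / 10 = 227.6100 / 10 = 22.7610
R̄ = (2.55 + 3.63 + 2.04 + 3.26 + 1.96 + 3.01 + 1.90 + 2.30 + 3.08 + 2.54) / 10 = 26.2700 / 10 = 2.6270
LCL = X̄̄ − A₂·R̄ = 22.7610 − 0.419 × 2.6270 = 21.6603

21.660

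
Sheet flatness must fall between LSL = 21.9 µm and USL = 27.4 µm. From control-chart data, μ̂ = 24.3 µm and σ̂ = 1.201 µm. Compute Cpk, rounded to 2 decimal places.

0.67

Cpu = (USL − μ̂) / (3σ̂) = (27.4 − 24.3) / (3 × 1.201) = 0.8604; Cpl = (μ̂ − LSL) / (3σ̂) = (24.3 − 21.9) / (3 × 1.201) = 0.6661; Cpk = min(Cpu, Cpl) = 0.6661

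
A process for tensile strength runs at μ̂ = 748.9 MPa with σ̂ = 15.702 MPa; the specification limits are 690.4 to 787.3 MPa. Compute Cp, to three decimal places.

1.029

Cp = (USL − LSL) / (6σ̂) = (787.3 − 690.4) / (6 × 15.702) = 96.9000 / 94.2120 = 1.0285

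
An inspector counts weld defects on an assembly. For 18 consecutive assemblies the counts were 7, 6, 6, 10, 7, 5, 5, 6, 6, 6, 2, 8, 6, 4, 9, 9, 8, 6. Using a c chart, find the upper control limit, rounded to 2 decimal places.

14.06

c̄ = (7 + 6 + 6 + 10 + 7 + 5 + 5 + 6 + 6 + 6 + 2 + 8 + 6 + 4 + 9 + 9 + 8 + 6) / 18 = 116 / 18 = 6.4444
UCL = c̄ + 3√c̄ = 6.4444 + 3 × √6.4444 = 6.4444 + 3 × 2.5386 = 14.0602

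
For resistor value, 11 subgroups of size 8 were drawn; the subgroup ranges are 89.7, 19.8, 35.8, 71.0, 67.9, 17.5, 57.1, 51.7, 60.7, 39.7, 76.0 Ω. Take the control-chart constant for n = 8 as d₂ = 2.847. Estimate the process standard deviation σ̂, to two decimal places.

18.74

R̄ = (89.7 + 19.8 + 35.8 + 71.0 + 67.9 + 17.5 + 57.1 + 51.7 + 60.7 + 39.7 + 76.0) / 11 = 53.3545
σ̂ = R̄ / d₂ = 53.3545 / 2.847 = 18.7406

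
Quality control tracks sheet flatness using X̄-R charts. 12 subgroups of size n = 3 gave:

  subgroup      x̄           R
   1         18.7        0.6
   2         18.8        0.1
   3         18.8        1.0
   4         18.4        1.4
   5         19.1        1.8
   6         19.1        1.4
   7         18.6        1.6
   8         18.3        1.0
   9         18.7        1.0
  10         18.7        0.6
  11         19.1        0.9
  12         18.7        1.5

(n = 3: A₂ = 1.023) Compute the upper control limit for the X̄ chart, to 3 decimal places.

19.850

X̄̄ = (18.7 + 18.8 + 18.8 + 18.4 + 19.1 + 19.1 + 18.6 + 18.3 + 18.7 + 18.7 + 19.1 + 18.7) / 12 = 225.0000 / 12 = 18.7500
R̄ = (0.6 + 0.1 + 1.0 + 1.4 + 1.8 + 1.4 + 1.6 + 1.0 + 1.0 + 0.6 + 0.9 + 1.5) / 12 = 12.9000 / 12 = 1.0750
UCL = X̄̄ + A₂·R̄ = 18.7500 + 1.023 × 1.0750 = 19.8497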